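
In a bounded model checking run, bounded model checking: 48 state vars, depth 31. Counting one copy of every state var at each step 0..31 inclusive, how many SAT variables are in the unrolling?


BMC unrolls to depth k, creating one copy of each state var for steps 0..k.
Step count = 31 + 1 = 32 (steps 0 through 31)
Vars per step = 48
Total = 48 * 32 = 1536

1536


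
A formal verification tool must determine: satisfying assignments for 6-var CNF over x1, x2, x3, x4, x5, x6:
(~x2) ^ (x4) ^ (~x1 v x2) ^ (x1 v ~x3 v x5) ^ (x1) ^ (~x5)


CNF with 6 clauses over 6 vars (64 assignments).
An assignment satisfies CNF iff every clause has >=1 true literal.
Check each row (bits = x1,x2,x3,x4,x5,x6; clause T/F shown):
  row 0 [000000]: clauses=TFTTFT -> 0
  row 1 [000001]: clauses=TFTTFT -> 0
  row 2 [000010]: clauses=TFTTFF -> 0
  row 3 [000011]: clauses=TFTTFF -> 0
  row 4 [000100]: clauses=TTTTFT -> 0
  (every remaining row is evaluated the same way; all 64 results are listed next)
Full result column, 8 rows per line (x1,x2,x3 fixed per line; x4,x5,x6 runs 000..111 left to right):
  rows 0-7 [x1,x2,x3=000]: 00000000  (ones: 0)
  rows 8-15 [x1,x2,x3=001]: 00000000  (ones: 0)
  rows 16-23 [x1,x2,x3=010]: 00000000  (ones: 0)
  rows 24-31 [x1,x2,x3=011]: 00000000  (ones: 0)
  rows 32-39 [x1,x2,x3=100]: 00000000  (ones: 0)
  rows 40-47 [x1,x2,x3=101]: 00000000  (ones: 0)
  rows 48-55 [x1,x2,x3=110]: 00000000  (ones: 0)
  rows 56-63 [x1,x2,x3=111]: 00000000  (ones: 0)
Satisfying assignments = 0+0+0+0+0+0+0+0 = 0

0


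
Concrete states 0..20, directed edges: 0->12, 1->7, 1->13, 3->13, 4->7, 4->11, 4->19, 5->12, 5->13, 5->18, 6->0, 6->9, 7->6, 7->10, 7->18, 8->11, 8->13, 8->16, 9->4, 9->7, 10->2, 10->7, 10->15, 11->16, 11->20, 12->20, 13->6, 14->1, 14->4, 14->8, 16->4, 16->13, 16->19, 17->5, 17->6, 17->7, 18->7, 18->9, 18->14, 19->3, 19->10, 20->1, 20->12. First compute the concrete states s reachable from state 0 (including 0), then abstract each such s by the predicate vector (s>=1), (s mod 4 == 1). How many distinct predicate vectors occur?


BFS from 0:
Concrete reachable: {0, 1, 2, 3, 4, 6, 7, 8, 9, 10, 11, 12, 13, 14, 15, 16, 18, 19, 20}
Abstract via predicates (s>=1), (s mod 4 == 1):
  (0,0) <- {0}
  (1,0) <- {2, 3, 4, 6, 7, 8, 10, 11, 12, 14, 15, 16, 18, 19, 20}
  (1,1) <- {1, 9, 13}
Distinct abstract states = 3

3


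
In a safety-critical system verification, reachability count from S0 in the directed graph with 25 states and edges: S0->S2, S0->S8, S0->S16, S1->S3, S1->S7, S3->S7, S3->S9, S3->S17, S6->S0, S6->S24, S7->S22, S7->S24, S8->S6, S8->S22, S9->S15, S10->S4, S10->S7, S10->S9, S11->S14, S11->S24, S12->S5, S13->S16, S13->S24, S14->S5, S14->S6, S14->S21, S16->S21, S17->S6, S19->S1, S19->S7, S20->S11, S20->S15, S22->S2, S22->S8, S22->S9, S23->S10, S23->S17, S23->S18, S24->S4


BFS from S0:
  layer 0: {S0}
  layer 1: {S2, S8, S16}
  layer 2: {S6, S21, S22}
  layer 3: {S9, S24}
  layer 4: {S4, S15}
Reachable set: {S0, S2, S4, S6, S8, S9, S15, S16, S21, S22, S24}
Count = 11

11


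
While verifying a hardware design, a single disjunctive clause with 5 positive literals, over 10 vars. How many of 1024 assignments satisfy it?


Step 1: Total=2^10=1024
Step 2: Unsat when all 5 false: 2^5=32
Step 3: Sat=1024-32=992

992


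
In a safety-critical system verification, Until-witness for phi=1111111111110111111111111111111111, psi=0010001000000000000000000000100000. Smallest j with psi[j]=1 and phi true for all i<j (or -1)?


(phi U psi) at 0: need smallest j with psi[j]=1 and phi[i]=1 for all i in [0,j).
Scan from step 0:
  step 0: phi=1, psi=0 -> continue
  step 1: phi=1, psi=0 -> continue
  step 2: psi=1 and phi held for [0,2) -> witness found
Witness step = 2

2


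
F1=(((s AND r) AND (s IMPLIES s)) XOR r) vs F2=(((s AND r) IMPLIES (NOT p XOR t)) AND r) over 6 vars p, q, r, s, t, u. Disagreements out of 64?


F1 = (((s AND r) AND (s IMPLIES s)) XOR r)
F2 = (((s AND r) IMPLIES (NOT p XOR t)) AND r)
Evaluate both on each of 64 rows (bits = p,q,r,s,t,u):
  row 0 [000000]: F1=0 F2=0 -> 0
  row 1 [000001]: F1=0 F2=0 -> 0
  row 2 [000010]: F1=0 F2=0 -> 0
  row 3 [000011]: F1=0 F2=0 -> 0
  row 4 [000100]: F1=0 F2=0 -> 0
  (every remaining row is evaluated the same way; all 64 results are listed next)
Full result column, 8 rows per line (p,q,r fixed per line; s,t,u runs 000..111 left to right):
  rows 0-7 [p,q,r=000]: 00000000  (ones: 0)
  rows 8-15 [p,q,r=001]: 00001100  (ones: 2)
  rows 16-23 [p,q,r=010]: 00000000  (ones: 0)
  rows 24-31 [p,q,r=011]: 00001100  (ones: 2)
  rows 32-39 [p,q,r=100]: 00000000  (ones: 0)
  rows 40-47 [p,q,r=101]: 00000011  (ones: 2)
  rows 48-55 [p,q,r=110]: 00000000  (ones: 0)
  rows 56-63 [p,q,r=111]: 00000011  (ones: 2)
Disagreements = 0+2+0+2+0+2+0+2 = 8

8


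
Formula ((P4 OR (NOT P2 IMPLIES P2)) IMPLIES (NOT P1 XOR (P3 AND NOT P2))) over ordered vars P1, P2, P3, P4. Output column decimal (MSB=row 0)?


Formula: ((P4 OR (NOT P2 IMPLIES P2)) IMPLIES (NOT P1 XOR (P3 AND NOT P2))) over P1, P2, P3, P4 (16 rows)
Evaluate each row (bits = P1,P2,P3,P4, MSB first):
  row 0 [0000]: ((0 OR (NOT 0 IMPLIES 0)) IMPLIES (NOT 0 XOR (0 AND NOT 0))) -> 1
  row 1 [0001]: ((1 OR (NOT 0 IMPLIES 0)) IMPLIES (NOT 0 XOR (0 AND NOT 0))) -> 1
  row 2 [0010]: ((0 OR (NOT 0 IMPLIES 0)) IMPLIES (NOT 0 XOR (1 AND NOT 0))) -> 1
  row 3 [0011]: ((1 OR (NOT 0 IMPLIES 0)) IMPLIES (NOT 0 XOR (1 AND NOT 0))) -> 0
  row 4 [0100]: ((0 OR (NOT 1 IMPLIES 1)) IMPLIES (NOT 0 XOR (0 AND NOT 1))) -> 1
  row 5 [0101]: ((1 OR (NOT 1 IMPLIES 1)) IMPLIES (NOT 0 XOR (0 AND NOT 1))) -> 1
  row 6 [0110]: ((0 OR (NOT 1 IMPLIES 1)) IMPLIES (NOT 0 XOR (1 AND NOT 1))) -> 1
  row 7 [0111]: ((1 OR (NOT 1 IMPLIES 1)) IMPLIES (NOT 0 XOR (1 AND NOT 1))) -> 1
  row 8 [1000]: ((0 OR (NOT 0 IMPLIES 0)) IMPLIES (NOT 1 XOR (0 AND NOT 0))) -> 1
  row 9 [1001]: ((1 OR (NOT 0 IMPLIES 0)) IMPLIES (NOT 1 XOR (0 AND NOT 0))) -> 0
  row 10 [1010]: ((0 OR (NOT 0 IMPLIES 0)) IMPLIES (NOT 1 XOR (1 AND NOT 0))) -> 1
  row 11 [1011]: ((1 OR (NOT 0 IMPLIES 0)) IMPLIES (NOT 1 XOR (1 AND NOT 0))) -> 1
  row 12 [1100]: ((0 OR (NOT 1 IMPLIES 1)) IMPLIES (NOT 1 XOR (0 AND NOT 1))) -> 0
  row 13 [1101]: ((1 OR (NOT 1 IMPLIES 1)) IMPLIES (NOT 1 XOR (0 AND NOT 1))) -> 0
  row 14 [1110]: ((0 OR (NOT 1 IMPLIES 1)) IMPLIES (NOT 1 XOR (1 AND NOT 1))) -> 0
  row 15 [1111]: ((1 OR (NOT 1 IMPLIES 1)) IMPLIES (NOT 1 XOR (1 AND NOT 1))) -> 0
Full result column, 4 rows per line (P1,P2 fixed per line; P3,P4 runs 00..11 left to right):
  rows 0-3 [P1,P2=00]: 1110  = hex E
  rows 4-7 [P1,P2=01]: 1111  = hex F
  rows 8-11 [P1,P2=10]: 1011  = hex B
  rows 12-15 [P1,P2=11]: 0000  = hex 0
Output column (row 0 .. row 15) = 1110111110110000
Output column grouped in 4s = 1110 1111 1011 0000 = 0xEFB0
Convert to decimal digit by digit (value = value*16 + digit):
  E -> 14
  14*16 + 15 (F) = 239
  239*16 + 11 (B) = 3835
  3835*16 + 0 = 61360
Decimal = 61360

61360


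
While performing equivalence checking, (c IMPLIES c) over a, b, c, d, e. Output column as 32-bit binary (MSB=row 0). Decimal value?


Formula: (c IMPLIES c) over a, b, c, d, e (32 rows)
Evaluate each row (bits = a,b,c,d,e, MSB first):
  row 0 [00000]: (0 IMPLIES 0) -> 1
  row 1 [00001]: (0 IMPLIES 0) -> 1
  row 2 [00010]: (0 IMPLIES 0) -> 1
  row 3 [00011]: (0 IMPLIES 0) -> 1
  row 4 [00100]: (1 IMPLIES 1) -> 1
  row 5 [00101]: (1 IMPLIES 1) -> 1
  row 6 [00110]: (1 IMPLIES 1) -> 1
  row 7 [00111]: (1 IMPLIES 1) -> 1
  row 8 [01000]: (0 IMPLIES 0) -> 1
  row 9 [01001]: (0 IMPLIES 0) -> 1
  row 10 [01010]: (0 IMPLIES 0) -> 1
  row 11 [01011]: (0 IMPLIES 0) -> 1
  row 12 [01100]: (1 IMPLIES 1) -> 1
  row 13 [01101]: (1 IMPLIES 1) -> 1
  row 14 [01110]: (1 IMPLIES 1) -> 1
  row 15 [01111]: (1 IMPLIES 1) -> 1
  row 16 [10000]: (0 IMPLIES 0) -> 1
  row 17 [10001]: (0 IMPLIES 0) -> 1
  row 18 [10010]: (0 IMPLIES 0) -> 1
  row 19 [10011]: (0 IMPLIES 0) -> 1
  row 20 [10100]: (1 IMPLIES 1) -> 1
  row 21 [10101]: (1 IMPLIES 1) -> 1
  row 22 [10110]: (1 IMPLIES 1) -> 1
  row 23 [10111]: (1 IMPLIES 1) -> 1
  row 24 [11000]: (0 IMPLIES 0) -> 1
  row 25 [11001]: (0 IMPLIES 0) -> 1
  row 26 [11010]: (0 IMPLIES 0) -> 1
  row 27 [11011]: (0 IMPLIES 0) -> 1
  row 28 [11100]: (1 IMPLIES 1) -> 1
  row 29 [11101]: (1 IMPLIES 1) -> 1
  row 30 [11110]: (1 IMPLIES 1) -> 1
  row 31 [11111]: (1 IMPLIES 1) -> 1
Full result column, 4 rows per line (a,b,c fixed per line; d,e runs 00..11 left to right):
  rows 0-3 [a,b,c=000]: 1111  = hex F
  rows 4-7 [a,b,c=001]: 1111  = hex F
  rows 8-11 [a,b,c=010]: 1111  = hex F
  rows 12-15 [a,b,c=011]: 1111  = hex F
  rows 16-19 [a,b,c=100]: 1111  = hex F
  rows 20-23 [a,b,c=101]: 1111  = hex F
  rows 24-27 [a,b,c=110]: 1111  = hex F
  rows 28-31 [a,b,c=111]: 1111  = hex F
Output column (row 0 .. row 31) = 11111111111111111111111111111111
Output column grouped in 4s = 1111 1111 1111 1111 1111 1111 1111 1111 = 0xFFFFFFFF
Convert to decimal digit by digit (value = value*16 + digit):
  F -> 15
  15*16 + 15 (F) = 255
  255*16 + 15 (F) = 4095
  4095*16 + 15 (F) = 65535
  65535*16 + 15 (F) = 1048575
  1048575*16 + 15 (F) = 16777215
  16777215*16 + 15 (F) = 268435455
  268435455*16 + 15 (F) = 4294967295
Decimal = 4294967295

4294967295


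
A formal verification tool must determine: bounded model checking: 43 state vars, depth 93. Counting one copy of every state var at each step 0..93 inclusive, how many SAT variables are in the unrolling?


BMC unrolls to depth k, creating one copy of each state var for steps 0..k.
Step count = 93 + 1 = 94 (steps 0 through 93)
Vars per step = 43
Total = 43 * 94 = 4042

4042


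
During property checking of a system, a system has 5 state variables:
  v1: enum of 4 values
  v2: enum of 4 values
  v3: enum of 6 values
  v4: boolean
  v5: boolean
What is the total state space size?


State space = product of domain sizes of all variables.
Domain sizes:
  v1 (enum of 4 values): 4
  v2 (enum of 4 values): 4
  v3 (enum of 6 values): 6
  v4 (boolean): 2
  v5 (boolean): 2
Product = 4 * 4 * 6 * 2 * 2 = 384

384


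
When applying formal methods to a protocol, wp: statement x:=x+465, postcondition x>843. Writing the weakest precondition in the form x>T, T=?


Formula: wp(x:=E, P) = P[E/x] (substitute E for x in postcondition)
Step 1: Postcondition: x>843
Step 2: Substitute x+465 for x: x+465>843
Step 3: Solve for x: x > 843-465 = 378

378


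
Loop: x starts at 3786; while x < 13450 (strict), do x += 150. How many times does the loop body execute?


Step 1: x goes from 3786 toward 13450 by 150; the body runs while x<13450, so iterations = ceil((bound-start)/step)
Step 2: Distance=9664
Step 3: ceil(9664/150)=65

65


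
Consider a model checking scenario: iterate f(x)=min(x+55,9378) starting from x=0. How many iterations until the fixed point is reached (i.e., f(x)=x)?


Step 1: x=0, cap=9378, increment=55
Step 2: x grows by 55 each step until capped at 9378; fixed point is x=9378
Step 3: iterations = ceil(9378/55) = 171

171


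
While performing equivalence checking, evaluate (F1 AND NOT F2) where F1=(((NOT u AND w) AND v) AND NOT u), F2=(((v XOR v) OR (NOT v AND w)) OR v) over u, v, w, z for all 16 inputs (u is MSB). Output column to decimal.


F1 = (((NOT u AND w) AND v) AND NOT u)
F2 = (((v XOR v) OR (NOT v AND w)) OR v)
Counterexample to F1=>F2 is where F1=1 and F2=0.
Evaluate each row (bits = u,v,w,z, MSB first):
  row 0 [0000]: F1=0 F2=0 -> F1&~F2 -> 0
  row 1 [0001]: F1=0 F2=0 -> F1&~F2 -> 0
  row 2 [0010]: F1=0 F2=1 -> F1&~F2 -> 0
  row 3 [0011]: F1=0 F2=1 -> F1&~F2 -> 0
  row 4 [0100]: F1=0 F2=1 -> F1&~F2 -> 0
  row 5 [0101]: F1=0 F2=1 -> F1&~F2 -> 0
  row 6 [0110]: F1=1 F2=1 -> F1&~F2 -> 0
  row 7 [0111]: F1=1 F2=1 -> F1&~F2 -> 0
  row 8 [1000]: F1=0 F2=0 -> F1&~F2 -> 0
  row 9 [1001]: F1=0 F2=0 -> F1&~F2 -> 0
  row 10 [1010]: F1=0 F2=1 -> F1&~F2 -> 0
  row 11 [1011]: F1=0 F2=1 -> F1&~F2 -> 0
  row 12 [1100]: F1=0 F2=1 -> F1&~F2 -> 0
  row 13 [1101]: F1=0 F2=1 -> F1&~F2 -> 0
  row 14 [1110]: F1=0 F2=1 -> F1&~F2 -> 0
  row 15 [1111]: F1=0 F2=1 -> F1&~F2 -> 0
Full result column, 4 rows per line (u,v fixed per line; w,z runs 00..11 left to right):
  rows 0-3 [u,v=00]: 0000  = hex 0
  rows 4-7 [u,v=01]: 0000  = hex 0
  rows 8-11 [u,v=10]: 0000  = hex 0
  rows 12-15 [u,v=11]: 0000  = hex 0
Counterexample vector (row 0 .. row 15) = 0000000000000000
Output column grouped in 4s = 0000 0000 0000 0000 = 0x0000
Convert to decimal digit by digit (value = value*16 + digit):
  0 -> 0
  0*16 + 0 = 0
  0*16 + 0 = 0
  0*16 + 0 = 0
Decimal = 0

0


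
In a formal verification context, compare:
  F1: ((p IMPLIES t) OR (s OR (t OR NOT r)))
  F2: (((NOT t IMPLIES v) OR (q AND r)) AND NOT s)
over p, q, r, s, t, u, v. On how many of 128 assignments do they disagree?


F1 = ((p IMPLIES t) OR (s OR (t OR NOT r)))
F2 = (((NOT t IMPLIES v) OR (q AND r)) AND NOT s)
Evaluate both on each of 128 rows (bits = p,q,r,s,t,u,v):
  row 0 [0000000]: F1=1 F2=0 (differ) -> 1
  row 1 [0000001]: F1=1 F2=1 -> 0
  row 2 [0000010]: F1=1 F2=0 (differ) -> 1
  row 3 [0000011]: F1=1 F2=1 -> 0
  row 4 [0000100]: F1=1 F2=1 -> 0
  (every remaining row is evaluated the same way; all 128 results are listed next)
Full result column, 8 rows per line (p,q,r,s fixed per line; t,u,v runs 000..111 left to right):
  rows 0-7 [p,q,r,s=0000]: 10100000  (ones: 2)
  rows 8-15 [p,q,r,s=0001]: 11111111  (ones: 8)
  rows 16-23 [p,q,r,s=0010]: 10100000  (ones: 2)
  rows 24-31 [p,q,r,s=0011]: 11111111  (ones: 8)
  rows 32-39 [p,q,r,s=0100]: 10100000  (ones: 2)
  rows 40-47 [p,q,r,s=0101]: 11111111  (ones: 8)
  rows 48-55 [p,q,r,s=0110]: 00000000  (ones: 0)
  rows 56-63 [p,q,r,s=0111]: 11111111  (ones: 8)
  rows 64-71 [p,q,r,s=1000]: 10100000  (ones: 2)
  rows 72-79 [p,q,r,s=1001]: 11111111  (ones: 8)
  rows 80-87 [p,q,r,s=1010]: 01010000  (ones: 2)
  rows 88-95 [p,q,r,s=1011]: 11111111  (ones: 8)
  rows 96-103 [p,q,r,s=1100]: 10100000  (ones: 2)
  rows 104-111 [p,q,r,s=1101]: 11111111  (ones: 8)
  rows 112-119 [p,q,r,s=1110]: 11110000  (ones: 4)
  rows 120-127 [p,q,r,s=1111]: 11111111  (ones: 8)
Disagreements = 2+8+2+8+2+8+0+8+2+8+2+8+2+8+4+8 = 80

80


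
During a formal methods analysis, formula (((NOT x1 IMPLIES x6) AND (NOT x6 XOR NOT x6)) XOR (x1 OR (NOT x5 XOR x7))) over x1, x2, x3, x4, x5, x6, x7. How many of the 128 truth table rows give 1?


Formula: (((NOT x1 IMPLIES x6) AND (NOT x6 XOR NOT x6)) XOR (x1 OR (NOT x5 XOR x7))) over 7 vars (128 rows)
Evaluate each row (x1, x2, x3, x4, x5, x6, x7 as bits, MSB first):
  row 0 [0000000]: (((NOT 0 IMPLIES 0) AND (NOT 0 XOR NOT 0)) XOR (0 OR (NOT 0 XOR 0))) -> 1
  row 1 [0000001]: (((NOT 0 IMPLIES 0) AND (NOT 0 XOR NOT 0)) XOR (0 OR (NOT 0 XOR 1))) -> 0
  row 2 [0000010]: (((NOT 0 IMPLIES 1) AND (NOT 1 XOR NOT 1)) XOR (0 OR (NOT 0 XOR 0))) -> 1
  row 3 [0000011]: (((NOT 0 IMPLIES 1) AND (NOT 1 XOR NOT 1)) XOR (0 OR (NOT 0 XOR 1))) -> 0
  row 4 [0000100]: (((NOT 0 IMPLIES 0) AND (NOT 0 XOR NOT 0)) XOR (0 OR (NOT 1 XOR 0))) -> 0
  (every remaining row is evaluated the same way; all 128 results are listed next)
Full result column, 8 rows per line (x1,x2,x3,x4 fixed per line; x5,x6,x7 runs 000..111 left to right):
  rows 0-7 [x1,x2,x3,x4=0000]: 10100101  (ones: 4)
  rows 8-15 [x1,x2,x3,x4=0001]: 10100101  (ones: 4)
  rows 16-23 [x1,x2,x3,x4=0010]: 10100101  (ones: 4)
  rows 24-31 [x1,x2,x3,x4=0011]: 10100101  (ones: 4)
  rows 32-39 [x1,x2,x3,x4=0100]: 10100101  (ones: 4)
  rows 40-47 [x1,x2,x3,x4=0101]: 10100101  (ones: 4)
  rows 48-55 [x1,x2,x3,x4=0110]: 10100101  (ones: 4)
  rows 56-63 [x1,x2,x3,x4=0111]: 10100101  (ones: 4)
  rows 64-71 [x1,x2,x3,x4=1000]: 11111111  (ones: 8)
  rows 72-79 [x1,x2,x3,x4=1001]: 11111111  (ones: 8)
  rows 80-87 [x1,x2,x3,x4=1010]: 11111111  (ones: 8)
  rows 88-95 [x1,x2,x3,x4=1011]: 11111111  (ones: 8)
  rows 96-103 [x1,x2,x3,x4=1100]: 11111111  (ones: 8)
  rows 104-111 [x1,x2,x3,x4=1101]: 11111111  (ones: 8)
  rows 112-119 [x1,x2,x3,x4=1110]: 11111111  (ones: 8)
  rows 120-127 [x1,x2,x3,x4=1111]: 11111111  (ones: 8)
Count of 1-rows = 4+4+4+4+4+4+4+4+8+8+8+8+8+8+8+8 = 96

96


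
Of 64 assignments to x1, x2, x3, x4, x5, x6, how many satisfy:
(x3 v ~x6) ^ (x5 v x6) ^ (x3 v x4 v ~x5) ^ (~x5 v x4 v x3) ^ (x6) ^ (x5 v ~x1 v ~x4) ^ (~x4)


CNF with 7 clauses over 6 vars (64 assignments).
An assignment satisfies CNF iff every clause has >=1 true literal.
Check each row (bits = x1,x2,x3,x4,x5,x6; clause T/F shown):
  row 0 [000000]: clauses=TFTTFTT -> 0
  row 1 [000001]: clauses=FTTTTTT -> 0
  row 2 [000010]: clauses=TTFFFTT -> 0
  row 3 [000011]: clauses=FTFFTTT -> 0
  row 4 [000100]: clauses=TFTTFTF -> 0
  (every remaining row is evaluated the same way; all 64 results are listed next)
Full result column, 8 rows per line (x1,x2,x3 fixed per line; x4,x5,x6 runs 000..111 left to right):
  rows 0-7 [x1,x2,x3=000]: 00000000  (ones: 0)
  rows 8-15 [x1,x2,x3=001]: 01010000  (ones: 2)
  rows 16-23 [x1,x2,x3=010]: 00000000  (ones: 0)
  rows 24-31 [x1,x2,x3=011]: 01010000  (ones: 2)
  rows 32-39 [x1,x2,x3=100]: 00000000  (ones: 0)
  rows 40-47 [x1,x2,x3=101]: 01010000  (ones: 2)
  rows 48-55 [x1,x2,x3=110]: 00000000  (ones: 0)
  rows 56-63 [x1,x2,x3=111]: 01010000  (ones: 2)
Satisfying assignments = 0+2+0+2+0+2+0+2 = 8

8


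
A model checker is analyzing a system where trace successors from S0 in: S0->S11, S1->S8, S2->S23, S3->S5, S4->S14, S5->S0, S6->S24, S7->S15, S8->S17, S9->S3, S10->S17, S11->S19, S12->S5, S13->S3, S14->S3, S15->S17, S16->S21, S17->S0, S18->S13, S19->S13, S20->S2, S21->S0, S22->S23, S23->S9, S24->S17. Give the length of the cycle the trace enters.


Trace from S0 until a state repeats:
  S0 -> S11 -> S19 -> S13 -> S3 -> S5 -> S0
S0 first seen at step 0, revisited at step 6.
Cycle length = 6 - 0 = 6

6


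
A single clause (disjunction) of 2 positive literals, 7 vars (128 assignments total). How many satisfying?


Step 1: Total=2^7=128
Step 2: Unsat when all 2 false: 2^5=32
Step 3: Sat=128-32=96

96


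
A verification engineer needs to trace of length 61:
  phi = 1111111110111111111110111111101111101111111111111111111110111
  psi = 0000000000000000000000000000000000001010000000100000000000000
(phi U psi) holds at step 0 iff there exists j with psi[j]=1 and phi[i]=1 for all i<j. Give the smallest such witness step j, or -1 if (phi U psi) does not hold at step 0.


(phi U psi) at 0: need smallest j with psi[j]=1 and phi[i]=1 for all i in [0,j).
Scan from step 0:
  step 0: phi=1, psi=0 -> continue
  step 1: phi=1, psi=0 -> continue
  step 2: phi=1, psi=0 -> continue
  step 3: phi=1, psi=0 -> continue
  step 9: phi=0 -> phi-prefix broken from here
  step 36: psi=1 but phi already failed -> not a witness
  step 38: psi=1 but phi already failed -> not a witness
  step 46: psi=1 but phi already failed -> not a witness
  end of trace: no witness -> -1
Witness step = -1

-1


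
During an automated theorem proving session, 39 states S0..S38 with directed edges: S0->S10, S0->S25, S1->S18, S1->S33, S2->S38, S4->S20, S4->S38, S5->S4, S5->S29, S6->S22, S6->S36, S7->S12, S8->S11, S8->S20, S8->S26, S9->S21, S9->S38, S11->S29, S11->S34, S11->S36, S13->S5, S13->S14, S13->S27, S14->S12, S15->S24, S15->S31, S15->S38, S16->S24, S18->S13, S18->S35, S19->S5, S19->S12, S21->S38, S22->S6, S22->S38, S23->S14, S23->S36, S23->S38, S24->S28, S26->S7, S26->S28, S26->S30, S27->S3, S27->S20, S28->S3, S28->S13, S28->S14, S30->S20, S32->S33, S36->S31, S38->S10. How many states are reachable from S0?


BFS from S0:
  layer 0: {S0}
  layer 1: {S10, S25}
Reachable set: {S0, S10, S25}
Count = 3

3


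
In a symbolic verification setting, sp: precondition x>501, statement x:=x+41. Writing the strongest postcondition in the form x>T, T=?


Formula: sp(P, x:=E) = exists old_x. (x = E[old_x/x]) AND P[old_x/x] (old_x is the value of x before the assignment; eliminate old_x by solving x = E[old_x/x] for old_x)
Step 1: Precondition P: x>501, i.e. old_x > 501
Step 2: Assignment gives x = old_x + 41, so old_x = x - 41
Step 3: Substitute into P: x - 41 > 501
Step 4: Simplify: x > 501+41 = 542

542


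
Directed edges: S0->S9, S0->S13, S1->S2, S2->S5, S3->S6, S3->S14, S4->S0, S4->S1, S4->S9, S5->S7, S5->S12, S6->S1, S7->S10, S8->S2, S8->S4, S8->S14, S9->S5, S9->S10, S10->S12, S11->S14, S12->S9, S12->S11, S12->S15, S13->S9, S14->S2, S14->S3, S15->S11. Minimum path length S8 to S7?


BFS layer-by-layer from S8:
  dist 0: {S8}
  dist 1: {S2, S4, S14}
  dist 2: {S0, S1, S3, S5, S9}
  dist 3: {S6, S7, S10, S12, S13}
  -> S7 reached at distance 3
Shortest path length = 3

3


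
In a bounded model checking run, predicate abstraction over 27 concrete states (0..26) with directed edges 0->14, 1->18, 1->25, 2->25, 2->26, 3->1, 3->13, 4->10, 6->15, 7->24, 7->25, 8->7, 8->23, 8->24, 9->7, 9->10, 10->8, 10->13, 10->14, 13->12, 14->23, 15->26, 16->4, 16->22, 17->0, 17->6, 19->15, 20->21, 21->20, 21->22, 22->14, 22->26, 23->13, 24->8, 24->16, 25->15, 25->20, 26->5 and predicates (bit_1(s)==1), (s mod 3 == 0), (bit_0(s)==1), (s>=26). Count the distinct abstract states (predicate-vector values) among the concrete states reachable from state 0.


BFS from 0:
Concrete reachable: {0, 12, 13, 14, 23}
Abstract via predicates (bit_1(s)==1), (s mod 3 == 0), (bit_0(s)==1), (s>=26):
  (0,0,1,0) <- {13}
  (0,1,0,0) <- {0, 12}
  (1,0,0,0) <- {14}
  (1,0,1,0) <- {23}
Distinct abstract states = 4

4


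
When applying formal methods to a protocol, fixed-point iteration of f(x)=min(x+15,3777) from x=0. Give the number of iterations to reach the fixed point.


Step 1: x=0, cap=3777, increment=15
Step 2: x grows by 15 each step until capped at 3777; fixed point is x=3777
Step 3: iterations = ceil(3777/15) = 252

252


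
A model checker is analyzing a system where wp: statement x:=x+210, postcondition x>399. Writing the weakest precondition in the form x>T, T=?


Formula: wp(x:=E, P) = P[E/x] (substitute E for x in postcondition)
Step 1: Postcondition: x>399
Step 2: Substitute x+210 for x: x+210>399
Step 3: Solve for x: x > 399-210 = 189

189


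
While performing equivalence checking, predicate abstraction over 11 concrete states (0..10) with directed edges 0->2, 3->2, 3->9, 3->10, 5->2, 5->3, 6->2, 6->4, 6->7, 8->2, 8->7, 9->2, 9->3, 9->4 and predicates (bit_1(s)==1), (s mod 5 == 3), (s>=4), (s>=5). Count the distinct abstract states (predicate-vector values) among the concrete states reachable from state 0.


BFS from 0:
Concrete reachable: {0, 2}
Abstract via predicates (bit_1(s)==1), (s mod 5 == 3), (s>=4), (s>=5):
  (0,0,0,0) <- {0}
  (1,0,0,0) <- {2}
Distinct abstract states = 2

2


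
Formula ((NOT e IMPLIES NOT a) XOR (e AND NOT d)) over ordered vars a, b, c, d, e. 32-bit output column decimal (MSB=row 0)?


Formula: ((NOT e IMPLIES NOT a) XOR (e AND NOT d)) over a, b, c, d, e (32 rows)
Evaluate each row (bits = a,b,c,d,e, MSB first):
  row 0 [00000]: ((NOT 0 IMPLIES NOT 0) XOR (0 AND NOT 0)) -> 1
  row 1 [00001]: ((NOT 1 IMPLIES NOT 0) XOR (1 AND NOT 0)) -> 0
  row 2 [00010]: ((NOT 0 IMPLIES NOT 0) XOR (0 AND NOT 1)) -> 1
  row 3 [00011]: ((NOT 1 IMPLIES NOT 0) XOR (1 AND NOT 1)) -> 1
  row 4 [00100]: ((NOT 0 IMPLIES NOT 0) XOR (0 AND NOT 0)) -> 1
  row 5 [00101]: ((NOT 1 IMPLIES NOT 0) XOR (1 AND NOT 0)) -> 0
  row 6 [00110]: ((NOT 0 IMPLIES NOT 0) XOR (0 AND NOT 1)) -> 1
  row 7 [00111]: ((NOT 1 IMPLIES NOT 0) XOR (1 AND NOT 1)) -> 1
  row 8 [01000]: ((NOT 0 IMPLIES NOT 0) XOR (0 AND NOT 0)) -> 1
  row 9 [01001]: ((NOT 1 IMPLIES NOT 0) XOR (1 AND NOT 0)) -> 0
  row 10 [01010]: ((NOT 0 IMPLIES NOT 0) XOR (0 AND NOT 1)) -> 1
  row 11 [01011]: ((NOT 1 IMPLIES NOT 0) XOR (1 AND NOT 1)) -> 1
  row 12 [01100]: ((NOT 0 IMPLIES NOT 0) XOR (0 AND NOT 0)) -> 1
  row 13 [01101]: ((NOT 1 IMPLIES NOT 0) XOR (1 AND NOT 0)) -> 0
  row 14 [01110]: ((NOT 0 IMPLIES NOT 0) XOR (0 AND NOT 1)) -> 1
  row 15 [01111]: ((NOT 1 IMPLIES NOT 0) XOR (1 AND NOT 1)) -> 1
  row 16 [10000]: ((NOT 0 IMPLIES NOT 1) XOR (0 AND NOT 0)) -> 0
  row 17 [10001]: ((NOT 1 IMPLIES NOT 1) XOR (1 AND NOT 0)) -> 0
  row 18 [10010]: ((NOT 0 IMPLIES NOT 1) XOR (0 AND NOT 1)) -> 0
  row 19 [10011]: ((NOT 1 IMPLIES NOT 1) XOR (1 AND NOT 1)) -> 1
  row 20 [10100]: ((NOT 0 IMPLIES NOT 1) XOR (0 AND NOT 0)) -> 0
  row 21 [10101]: ((NOT 1 IMPLIES NOT 1) XOR (1 AND NOT 0)) -> 0
  row 22 [10110]: ((NOT 0 IMPLIES NOT 1) XOR (0 AND NOT 1)) -> 0
  row 23 [10111]: ((NOT 1 IMPLIES NOT 1) XOR (1 AND NOT 1)) -> 1
  row 24 [11000]: ((NOT 0 IMPLIES NOT 1) XOR (0 AND NOT 0)) -> 0
  row 25 [11001]: ((NOT 1 IMPLIES NOT 1) XOR (1 AND NOT 0)) -> 0
  row 26 [11010]: ((NOT 0 IMPLIES NOT 1) XOR (0 AND NOT 1)) -> 0
  row 27 [11011]: ((NOT 1 IMPLIES NOT 1) XOR (1 AND NOT 1)) -> 1
  row 28 [11100]: ((NOT 0 IMPLIES NOT 1) XOR (0 AND NOT 0)) -> 0
  row 29 [11101]: ((NOT 1 IMPLIES NOT 1) XOR (1 AND NOT 0)) -> 0
  row 30 [11110]: ((NOT 0 IMPLIES NOT 1) XOR (0 AND NOT 1)) -> 0
  row 31 [11111]: ((NOT 1 IMPLIES NOT 1) XOR (1 AND NOT 1)) -> 1
Full result column, 4 rows per line (a,b,c fixed per line; d,e runs 00..11 left to right):
  rows 0-3 [a,b,c=000]: 1011  = hex B
  rows 4-7 [a,b,c=001]: 1011  = hex B
  rows 8-11 [a,b,c=010]: 1011  = hex B
  rows 12-15 [a,b,c=011]: 1011  = hex B
  rows 16-19 [a,b,c=100]: 0001  = hex 1
  rows 20-23 [a,b,c=101]: 0001  = hex 1
  rows 24-27 [a,b,c=110]: 0001  = hex 1
  rows 28-31 [a,b,c=111]: 0001  = hex 1
Output column (row 0 .. row 31) = 10111011101110110001000100010001
Output column grouped in 4s = 1011 1011 1011 1011 0001 0001 0001 0001 = 0xBBBB1111
Convert to decimal digit by digit (value = value*16 + digit):
  B -> 11
  11*16 + 11 (B) = 187
  187*16 + 11 (B) = 3003
  3003*16 + 11 (B) = 48059
  48059*16 + 1 = 768945
  768945*16 + 1 = 12303121
  12303121*16 + 1 = 196849937
  196849937*16 + 1 = 3149598993
Decimal = 3149598993

3149598993


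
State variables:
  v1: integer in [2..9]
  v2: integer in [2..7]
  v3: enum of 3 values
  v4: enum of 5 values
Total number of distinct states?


State space = product of domain sizes of all variables.
Domain sizes:
  v1 (integer in [2..9]): 8
  v2 (integer in [2..7]): 6
  v3 (enum of 3 values): 3
  v4 (enum of 5 values): 5
Product = 8 * 6 * 3 * 5 = 720

720


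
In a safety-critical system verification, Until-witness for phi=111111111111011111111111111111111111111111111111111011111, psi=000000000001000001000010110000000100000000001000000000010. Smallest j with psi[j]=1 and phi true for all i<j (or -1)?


(phi U psi) at 0: need smallest j with psi[j]=1 and phi[i]=1 for all i in [0,j).
Scan from step 0:
  step 0: phi=1, psi=0 -> continue
  step 1: phi=1, psi=0 -> continue
  step 2: phi=1, psi=0 -> continue
  step 3: phi=1, psi=0 -> continue
  step 11: psi=1 and phi held for [0,11) -> witness found
Witness step = 11

11


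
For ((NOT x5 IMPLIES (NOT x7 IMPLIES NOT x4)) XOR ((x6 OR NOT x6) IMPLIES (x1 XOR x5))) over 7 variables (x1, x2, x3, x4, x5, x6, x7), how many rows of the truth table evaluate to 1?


Formula: ((NOT x5 IMPLIES (NOT x7 IMPLIES NOT x4)) XOR ((x6 OR NOT x6) IMPLIES (x1 XOR x5))) over 7 vars (128 rows)
Evaluate each row (x1, x2, x3, x4, x5, x6, x7 as bits, MSB first):
  row 0 [0000000]: ((NOT 0 IMPLIES (NOT 0 IMPLIES NOT 0)) XOR ((0 OR NOT 0) IMPLIES (0 XOR 0))) -> 1
  row 1 [0000001]: ((NOT 0 IMPLIES (NOT 1 IMPLIES NOT 0)) XOR ((0 OR NOT 0) IMPLIES (0 XOR 0))) -> 1
  row 2 [0000010]: ((NOT 0 IMPLIES (NOT 0 IMPLIES NOT 0)) XOR ((1 OR NOT 1) IMPLIES (0 XOR 0))) -> 1
  row 3 [0000011]: ((NOT 0 IMPLIES (NOT 1 IMPLIES NOT 0)) XOR ((1 OR NOT 1) IMPLIES (0 XOR 0))) -> 1
  row 4 [0000100]: ((NOT 1 IMPLIES (NOT 0 IMPLIES NOT 0)) XOR ((0 OR NOT 0) IMPLIES (0 XOR 1))) -> 0
  (every remaining row is evaluated the same way; all 128 results are listed next)
Full result column, 8 rows per line (x1,x2,x3,x4 fixed per line; x5,x6,x7 runs 000..111 left to right):
  rows 0-7 [x1,x2,x3,x4=0000]: 11110000  (ones: 4)
  rows 8-15 [x1,x2,x3,x4=0001]: 01010000  (ones: 2)
  rows 16-23 [x1,x2,x3,x4=0010]: 11110000  (ones: 4)
  rows 24-31 [x1,x2,x3,x4=0011]: 01010000  (ones: 2)
  rows 32-39 [x1,x2,x3,x4=0100]: 11110000  (ones: 4)
  rows 40-47 [x1,x2,x3,x4=0101]: 01010000  (ones: 2)
  rows 48-55 [x1,x2,x3,x4=0110]: 11110000  (ones: 4)
  rows 56-63 [x1,x2,x3,x4=0111]: 01010000  (ones: 2)
  rows 64-71 [x1,x2,x3,x4=1000]: 00001111  (ones: 4)
  rows 72-79 [x1,x2,x3,x4=1001]: 10101111  (ones: 6)
  rows 80-87 [x1,x2,x3,x4=1010]: 00001111  (ones: 4)
  rows 88-95 [x1,x2,x3,x4=1011]: 10101111  (ones: 6)
  rows 96-103 [x1,x2,x3,x4=1100]: 00001111  (ones: 4)
  rows 104-111 [x1,x2,x3,x4=1101]: 10101111  (ones: 6)
  rows 112-119 [x1,x2,x3,x4=1110]: 00001111  (ones: 4)
  rows 120-127 [x1,x2,x3,x4=1111]: 10101111  (ones: 6)
Count of 1-rows = 4+2+4+2+4+2+4+2+4+6+4+6+4+6+4+6 = 64

64


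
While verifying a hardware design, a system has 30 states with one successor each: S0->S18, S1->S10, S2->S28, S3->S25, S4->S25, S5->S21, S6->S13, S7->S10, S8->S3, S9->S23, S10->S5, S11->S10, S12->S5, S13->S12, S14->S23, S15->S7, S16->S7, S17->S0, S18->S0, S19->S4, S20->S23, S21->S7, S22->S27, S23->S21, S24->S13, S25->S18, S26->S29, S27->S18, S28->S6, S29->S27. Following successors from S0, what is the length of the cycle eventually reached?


Trace from S0 until a state repeats:
  S0 -> S18 -> S0
S0 first seen at step 0, revisited at step 2.
Cycle length = 2 - 0 = 2

2


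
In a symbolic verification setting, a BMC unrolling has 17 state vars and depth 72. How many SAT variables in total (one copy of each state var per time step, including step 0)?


BMC unrolls to depth k, creating one copy of each state var for steps 0..k.
Step count = 72 + 1 = 73 (steps 0 through 72)
Vars per step = 17
Total = 17 * 73 = 1241

1241


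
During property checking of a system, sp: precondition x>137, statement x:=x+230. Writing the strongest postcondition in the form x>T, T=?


Formula: sp(P, x:=E) = exists old_x. (x = E[old_x/x]) AND P[old_x/x] (old_x is the value of x before the assignment; eliminate old_x by solving x = E[old_x/x] for old_x)
Step 1: Precondition P: x>137, i.e. old_x > 137
Step 2: Assignment gives x = old_x + 230, so old_x = x - 230
Step 3: Substitute into P: x - 230 > 137
Step 4: Simplify: x > 137+230 = 367

367


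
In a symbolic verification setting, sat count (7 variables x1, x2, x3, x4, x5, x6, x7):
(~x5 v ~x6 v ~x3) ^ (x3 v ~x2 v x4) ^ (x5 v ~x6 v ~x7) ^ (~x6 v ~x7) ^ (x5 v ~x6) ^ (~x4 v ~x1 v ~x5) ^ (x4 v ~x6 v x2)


CNF with 7 clauses over 7 vars (128 assignments).
An assignment satisfies CNF iff every clause has >=1 true literal.
Check each row (bits = x1,x2,x3,x4,x5,x6,x7; clause T/F shown):
  row 0 [0000000]: clauses=TTTTTTT -> 1
  row 1 [0000001]: clauses=TTTTTTT -> 1
  row 2 [0000010]: clauses=TTTTFTF -> 0
  row 3 [0000011]: clauses=TTFFFTF -> 0
  row 4 [0000100]: clauses=TTTTTTT -> 1
  (every remaining row is evaluated the same way; all 128 results are listed next)
Full result column, 8 rows per line (x1,x2,x3,x4 fixed per line; x5,x6,x7 runs 000..111 left to right):
  rows 0-7 [x1,x2,x3,x4=0000]: 11001100  (ones: 4)
  rows 8-15 [x1,x2,x3,x4=0001]: 11001110  (ones: 5)
  rows 16-23 [x1,x2,x3,x4=0010]: 11001100  (ones: 4)
  rows 24-31 [x1,x2,x3,x4=0011]: 11001100  (ones: 4)
  rows 32-39 [x1,x2,x3,x4=0100]: 00000000  (ones: 0)
  rows 40-47 [x1,x2,x3,x4=0101]: 11001110  (ones: 5)
  rows 48-55 [x1,x2,x3,x4=0110]: 11001100  (ones: 4)
  rows 56-63 [x1,x2,x3,x4=0111]: 11001100  (ones: 4)
  rows 64-71 [x1,x2,x3,x4=1000]: 11001100  (ones: 4)
  rows 72-79 [x1,x2,x3,x4=1001]: 11000000  (ones: 2)
  rows 80-87 [x1,x2,x3,x4=1010]: 11001100  (ones: 4)
  rows 88-95 [x1,x2,x3,x4=1011]: 11000000  (ones: 2)
  rows 96-103 [x1,x2,x3,x4=1100]: 00000000  (ones: 0)
  rows 104-111 [x1,x2,x3,x4=1101]: 11000000  (ones: 2)
  rows 112-119 [x1,x2,x3,x4=1110]: 11001100  (ones: 4)
  rows 120-127 [x1,x2,x3,x4=1111]: 11000000  (ones: 2)
Satisfying assignments = 4+5+4+4+0+5+4+4+4+2+4+2+0+2+4+2 = 50

50


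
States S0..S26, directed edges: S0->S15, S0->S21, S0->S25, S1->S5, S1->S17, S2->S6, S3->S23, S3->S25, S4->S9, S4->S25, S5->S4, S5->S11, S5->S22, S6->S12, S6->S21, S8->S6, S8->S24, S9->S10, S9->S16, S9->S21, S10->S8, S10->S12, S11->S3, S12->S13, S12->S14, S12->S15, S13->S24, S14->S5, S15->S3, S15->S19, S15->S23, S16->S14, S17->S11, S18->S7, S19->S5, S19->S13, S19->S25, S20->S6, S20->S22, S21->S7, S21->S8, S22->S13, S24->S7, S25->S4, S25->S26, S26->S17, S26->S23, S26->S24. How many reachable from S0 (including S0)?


BFS from S0:
  layer 0: {S0}
  layer 1: {S15, S21, S25}
  layer 2: {S3, S4, S7, S8, S19, S23, S26}
  layer 3: {S5, S6, S9, S13, S17, S24}
  layer 4: {S10, S11, S12, S16, S22}
  layer 5: {S14}
Reachable set: {S0, S3, S4, S5, S6, S7, S8, S9, S10, S11, S12, S13, S14, S15, S16, S17, S19, S21, S22, S23, S24, S25, S26}
Count = 23

23


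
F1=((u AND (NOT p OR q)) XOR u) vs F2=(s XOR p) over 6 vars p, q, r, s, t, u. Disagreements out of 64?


F1 = ((u AND (NOT p OR q)) XOR u)
F2 = (s XOR p)
Evaluate both on each of 64 rows (bits = p,q,r,s,t,u):
  row 0 [000000]: F1=0 F2=0 -> 0
  row 1 [000001]: F1=0 F2=0 -> 0
  row 2 [000010]: F1=0 F2=0 -> 0
  row 3 [000011]: F1=0 F2=0 -> 0
  row 4 [000100]: F1=0 F2=1 (differ) -> 1
  (every remaining row is evaluated the same way; all 64 results are listed next)
Full result column, 8 rows per line (p,q,r fixed per line; s,t,u runs 000..111 left to right):
  rows 0-7 [p,q,r=000]: 00001111  (ones: 4)
  rows 8-15 [p,q,r=001]: 00001111  (ones: 4)
  rows 16-23 [p,q,r=010]: 00001111  (ones: 4)
  rows 24-31 [p,q,r=011]: 00001111  (ones: 4)
  rows 32-39 [p,q,r=100]: 10100101  (ones: 4)
  rows 40-47 [p,q,r=101]: 10100101  (ones: 4)
  rows 48-55 [p,q,r=110]: 11110000  (ones: 4)
  rows 56-63 [p,q,r=111]: 11110000  (ones: 4)
Disagreements = 4+4+4+4+4+4+4+4 = 32

32


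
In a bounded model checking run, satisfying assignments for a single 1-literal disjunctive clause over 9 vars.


Step 1: Total=2^9=512
Step 2: Unsat when all 1 false: 2^8=256
Step 3: Sat=512-256=256

256


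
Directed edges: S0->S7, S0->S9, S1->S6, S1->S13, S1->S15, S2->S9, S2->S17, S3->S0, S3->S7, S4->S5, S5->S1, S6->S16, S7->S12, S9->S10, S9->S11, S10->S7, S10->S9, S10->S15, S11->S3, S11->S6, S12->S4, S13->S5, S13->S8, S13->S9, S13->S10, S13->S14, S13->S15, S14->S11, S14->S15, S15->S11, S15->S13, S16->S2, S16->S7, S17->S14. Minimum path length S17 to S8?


BFS layer-by-layer from S17:
  dist 0: {S17}
  dist 1: {S14}
  dist 2: {S11, S15}
  dist 3: {S3, S6, S13}
  dist 4: {S0, S5, S7, S8, S9, S10, S16}
  -> S8 reached at distance 4
Shortest path length = 4

4


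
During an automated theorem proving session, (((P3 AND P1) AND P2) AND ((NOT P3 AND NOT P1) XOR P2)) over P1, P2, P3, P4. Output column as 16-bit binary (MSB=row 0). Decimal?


Formula: (((P3 AND P1) AND P2) AND ((NOT P3 AND NOT P1) XOR P2)) over P1, P2, P3, P4 (16 rows)
Evaluate each row (bits = P1,P2,P3,P4, MSB first):
  row 0 [0000]: (((0 AND 0) AND 0) AND ((NOT 0 AND NOT 0) XOR 0)) -> 0
  row 1 [0001]: (((0 AND 0) AND 0) AND ((NOT 0 AND NOT 0) XOR 0)) -> 0
  row 2 [0010]: (((1 AND 0) AND 0) AND ((NOT 1 AND NOT 0) XOR 0)) -> 0
  row 3 [0011]: (((1 AND 0) AND 0) AND ((NOT 1 AND NOT 0) XOR 0)) -> 0
  row 4 [0100]: (((0 AND 0) AND 1) AND ((NOT 0 AND NOT 0) XOR 1)) -> 0
  row 5 [0101]: (((0 AND 0) AND 1) AND ((NOT 0 AND NOT 0) XOR 1)) -> 0
  row 6 [0110]: (((1 AND 0) AND 1) AND ((NOT 1 AND NOT 0) XOR 1)) -> 0
  row 7 [0111]: (((1 AND 0) AND 1) AND ((NOT 1 AND NOT 0) XOR 1)) -> 0
  row 8 [1000]: (((0 AND 1) AND 0) AND ((NOT 0 AND NOT 1) XOR 0)) -> 0
  row 9 [1001]: (((0 AND 1) AND 0) AND ((NOT 0 AND NOT 1) XOR 0)) -> 0
  row 10 [1010]: (((1 AND 1) AND 0) AND ((NOT 1 AND NOT 1) XOR 0)) -> 0
  row 11 [1011]: (((1 AND 1) AND 0) AND ((NOT 1 AND NOT 1) XOR 0)) -> 0
  row 12 [1100]: (((0 AND 1) AND 1) AND ((NOT 0 AND NOT 1) XOR 1)) -> 0
  row 13 [1101]: (((0 AND 1) AND 1) AND ((NOT 0 AND NOT 1) XOR 1)) -> 0
  row 14 [1110]: (((1 AND 1) AND 1) AND ((NOT 1 AND NOT 1) XOR 1)) -> 1
  row 15 [1111]: (((1 AND 1) AND 1) AND ((NOT 1 AND NOT 1) XOR 1)) -> 1
Full result column, 4 rows per line (P1,P2 fixed per line; P3,P4 runs 00..11 left to right):
  rows 0-3 [P1,P2=00]: 0000  = hex 0
  rows 4-7 [P1,P2=01]: 0000  = hex 0
  rows 8-11 [P1,P2=10]: 0000  = hex 0
  rows 12-15 [P1,P2=11]: 0011  = hex 3
Output column (row 0 .. row 15) = 0000000000000011
Output column grouped in 4s = 0000 0000 0000 0011 = 0x0003
Convert to decimal digit by digit (value = value*16 + digit):
  0 -> 0
  0*16 + 0 = 0
  0*16 + 0 = 0
  0*16 + 3 = 3
Decimal = 3

3


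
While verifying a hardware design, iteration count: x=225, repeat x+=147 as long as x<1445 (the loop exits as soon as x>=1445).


Step 1: x goes from 225 toward 1445 by 147; the body runs while x<1445, so iterations = ceil((bound-start)/step)
Step 2: Distance=1220
Step 3: ceil(1220/147)=9

9


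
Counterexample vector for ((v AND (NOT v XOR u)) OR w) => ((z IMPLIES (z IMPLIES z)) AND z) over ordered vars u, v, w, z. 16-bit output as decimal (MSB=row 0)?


F1 = ((v AND (NOT v XOR u)) OR w)
F2 = ((z IMPLIES (z IMPLIES z)) AND z)
Counterexample to F1=>F2 is where F1=1 and F2=0.
Evaluate each row (bits = u,v,w,z, MSB first):
  row 0 [0000]: F1=0 F2=0 -> F1&~F2 -> 0
  row 1 [0001]: F1=0 F2=1 -> F1&~F2 -> 0
  row 2 [0010]: F1=1 F2=0 -> F1&~F2 -> 1
  row 3 [0011]: F1=1 F2=1 -> F1&~F2 -> 0
  row 4 [0100]: F1=0 F2=0 -> F1&~F2 -> 0
  row 5 [0101]: F1=0 F2=1 -> F1&~F2 -> 0
  row 6 [0110]: F1=1 F2=0 -> F1&~F2 -> 1
  row 7 [0111]: F1=1 F2=1 -> F1&~F2 -> 0
  row 8 [1000]: F1=0 F2=0 -> F1&~F2 -> 0
  row 9 [1001]: F1=0 F2=1 -> F1&~F2 -> 0
  row 10 [1010]: F1=1 F2=0 -> F1&~F2 -> 1
  row 11 [1011]: F1=1 F2=1 -> F1&~F2 -> 0
  row 12 [1100]: F1=1 F2=0 -> F1&~F2 -> 1
  row 13 [1101]: F1=1 F2=1 -> F1&~F2 -> 0
  row 14 [1110]: F1=1 F2=0 -> F1&~F2 -> 1
  row 15 [1111]: F1=1 F2=1 -> F1&~F2 -> 0
Full result column, 4 rows per line (u,v fixed per line; w,z runs 00..11 left to right):
  rows 0-3 [u,v=00]: 0010  = hex 2
  rows 4-7 [u,v=01]: 0010  = hex 2
  rows 8-11 [u,v=10]: 0010  = hex 2
  rows 12-15 [u,v=11]: 1010  = hex A
Counterexample vector (row 0 .. row 15) = 0010001000101010
Output column grouped in 4s = 0010 0010 0010 1010 = 0x222A
Convert to decimal digit by digit (value = value*16 + digit):
  2 -> 2
  2*16 + 2 = 34
  34*16 + 2 = 546
  546*16 + 10 (A) = 8746
Decimal = 8746

8746


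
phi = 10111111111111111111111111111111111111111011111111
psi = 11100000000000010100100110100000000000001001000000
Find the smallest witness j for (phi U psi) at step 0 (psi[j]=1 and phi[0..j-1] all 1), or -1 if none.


(phi U psi) at 0: need smallest j with psi[j]=1 and phi[i]=1 for all i in [0,j).
Scan from step 0:
  step 0: psi=1 and phi held for [0,0) -> witness found
Witness step = 0

0


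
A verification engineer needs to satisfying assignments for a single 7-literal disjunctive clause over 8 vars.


Step 1: Total=2^8=256
Step 2: Unsat when all 7 false: 2^1=2
Step 3: Sat=256-2=254

254


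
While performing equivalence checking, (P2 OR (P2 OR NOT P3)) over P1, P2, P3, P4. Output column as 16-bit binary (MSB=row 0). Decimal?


Formula: (P2 OR (P2 OR NOT P3)) over P1, P2, P3, P4 (16 rows)
Evaluate each row (bits = P1,P2,P3,P4, MSB first):
  row 0 [0000]: (0 OR (0 OR NOT 0)) -> 1
  row 1 [0001]: (0 OR (0 OR NOT 0)) -> 1
  row 2 [0010]: (0 OR (0 OR NOT 1)) -> 0
  row 3 [0011]: (0 OR (0 OR NOT 1)) -> 0
  row 4 [0100]: (1 OR (1 OR NOT 0)) -> 1
  row 5 [0101]: (1 OR (1 OR NOT 0)) -> 1
  row 6 [0110]: (1 OR (1 OR NOT 1)) -> 1
  row 7 [0111]: (1 OR (1 OR NOT 1)) -> 1
  row 8 [1000]: (0 OR (0 OR NOT 0)) -> 1
  row 9 [1001]: (0 OR (0 OR NOT 0)) -> 1
  row 10 [1010]: (0 OR (0 OR NOT 1)) -> 0
  row 11 [1011]: (0 OR (0 OR NOT 1)) -> 0
  row 12 [1100]: (1 OR (1 OR NOT 0)) -> 1
  row 13 [1101]: (1 OR (1 OR NOT 0)) -> 1
  row 14 [1110]: (1 OR (1 OR NOT 1)) -> 1
  row 15 [1111]: (1 OR (1 OR NOT 1)) -> 1
Full result column, 4 rows per line (P1,P2 fixed per line; P3,P4 runs 00..11 left to right):
  rows 0-3 [P1,P2=00]: 1100  = hex C
  rows 4-7 [P1,P2=01]: 1111  = hex F
  rows 8-11 [P1,P2=10]: 1100  = hex C
  rows 12-15 [P1,P2=11]: 1111  = hex F
Output column (row 0 .. row 15) = 1100111111001111
Output column grouped in 4s = 1100 1111 1100 1111 = 0xCFCF
Convert to decimal digit by digit (value = value*16 + digit):
  C -> 12
  12*16 + 15 (F) = 207
  207*16 + 12 (C) = 3324
  3324*16 + 15 (F) = 53199
Decimal = 53199

53199


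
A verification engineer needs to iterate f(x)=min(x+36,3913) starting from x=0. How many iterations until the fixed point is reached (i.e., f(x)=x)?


Step 1: x=0, cap=3913, increment=36
Step 2: x grows by 36 each step until capped at 3913; fixed point is x=3913
Step 3: iterations = ceil(3913/36) = 109

109
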